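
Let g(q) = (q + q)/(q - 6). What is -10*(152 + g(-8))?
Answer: -10720/7 ≈ -1531.4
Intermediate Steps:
g(q) = 2*q/(-6 + q) (g(q) = (2*q)/(-6 + q) = 2*q/(-6 + q))
-10*(152 + g(-8)) = -10*(152 + 2*(-8)/(-6 - 8)) = -10*(152 + 2*(-8)/(-14)) = -10*(152 + 2*(-8)*(-1/14)) = -10*(152 + 8/7) = -10*1072/7 = -10720/7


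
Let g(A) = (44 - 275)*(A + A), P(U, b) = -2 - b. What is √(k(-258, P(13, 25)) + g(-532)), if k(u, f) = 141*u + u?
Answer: 2*√52287 ≈ 457.33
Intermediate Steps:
k(u, f) = 142*u
g(A) = -462*A
√(k(-258, P(13, 25)) + g(-532)) = √(142*(-258) - 462*(-532)) = √(-36636 + 245784) = √209148 = 2*√52287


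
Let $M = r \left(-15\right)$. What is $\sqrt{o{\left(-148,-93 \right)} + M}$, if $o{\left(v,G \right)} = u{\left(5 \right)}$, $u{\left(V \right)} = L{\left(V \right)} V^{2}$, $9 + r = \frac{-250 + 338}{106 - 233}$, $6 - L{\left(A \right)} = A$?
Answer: $\frac{2 \sqrt{687070}}{127} \approx 13.053$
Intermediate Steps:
$L{\left(A \right)} = 6 - A$
$r = - \frac{1231}{127}$ ($r = -9 + \frac{-250 + 338}{106 - 233} = -9 + \frac{88}{-127} = -9 + 88 \left(- \frac{1}{127}\right) = -9 - \frac{88}{127} = - \frac{1231}{127} \approx -9.6929$)
$M = \frac{18465}{127}$ ($M = \left(- \frac{1231}{127}\right) \left(-15\right) = \frac{18465}{127} \approx 145.39$)
$u{\left(V \right)} = V^{2} \left(6 - V\right)$ ($u{\left(V \right)} = \left(6 - V\right) V^{2} = V^{2} \left(6 - V\right)$)
$o{\left(v,G \right)} = 25$ ($o{\left(v,G \right)} = 5^{2} \left(6 - 5\right) = 25 \left(6 - 5\right) = 25 \cdot 1 = 25$)
$\sqrt{o{\left(-148,-93 \right)} + M} = \sqrt{25 + \frac{18465}{127}} = \sqrt{\frac{21640}{127}} = \frac{2 \sqrt{687070}}{127}$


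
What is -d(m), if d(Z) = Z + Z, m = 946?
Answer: -1892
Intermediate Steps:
d(Z) = 2*Z
-d(m) = -2*946 = -1*1892 = -1892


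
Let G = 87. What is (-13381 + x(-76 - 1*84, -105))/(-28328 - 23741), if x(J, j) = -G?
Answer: 13468/52069 ≈ 0.25866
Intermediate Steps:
x(J, j) = -87 (x(J, j) = -1*87 = -87)
(-13381 + x(-76 - 1*84, -105))/(-28328 - 23741) = (-13381 - 87)/(-28328 - 23741) = -13468/(-52069) = -13468*(-1/52069) = 13468/52069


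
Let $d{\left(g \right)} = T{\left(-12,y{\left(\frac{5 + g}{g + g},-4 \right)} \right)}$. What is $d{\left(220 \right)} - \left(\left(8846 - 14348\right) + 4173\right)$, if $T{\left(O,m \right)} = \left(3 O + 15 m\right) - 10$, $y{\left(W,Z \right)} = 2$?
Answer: $1313$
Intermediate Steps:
$T{\left(O,m \right)} = -10 + 3 O + 15 m$
$d{\left(g \right)} = -16$ ($d{\left(g \right)} = -10 + 3 \left(-12\right) + 15 \cdot 2 = -10 - 36 + 30 = -16$)
$d{\left(220 \right)} - \left(\left(8846 - 14348\right) + 4173\right) = -16 - \left(\left(8846 - 14348\right) + 4173\right) = -16 - \left(-5502 + 4173\right) = -16 - -1329 = -16 + 1329 = 1313$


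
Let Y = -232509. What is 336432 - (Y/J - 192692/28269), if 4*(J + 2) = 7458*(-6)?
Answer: 106409644205179/316301841 ≈ 3.3642e+5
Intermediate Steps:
J = -11189 (J = -2 + (7458*(-6))/4 = -2 + (1/4)*(-44748) = -2 - 11187 = -11189)
336432 - (Y/J - 192692/28269) = 336432 - (-232509/(-11189) - 192692/28269) = 336432 - (-232509*(-1/11189) - 192692*1/28269) = 336432 - (232509/11189 - 192692/28269) = 336432 - 1*4416766133/316301841 = 336432 - 4416766133/316301841 = 106409644205179/316301841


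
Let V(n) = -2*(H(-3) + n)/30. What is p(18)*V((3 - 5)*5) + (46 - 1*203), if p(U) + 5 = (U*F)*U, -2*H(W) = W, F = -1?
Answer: -10303/30 ≈ -343.43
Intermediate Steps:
H(W) = -W/2
V(n) = -1/10 - n/15 (V(n) = -2*(-1/2*(-3) + n)/30 = -2*(3/2 + n)*(1/30) = (-3 - 2*n)*(1/30) = -1/10 - n/15)
p(U) = -5 - U**2 (p(U) = -5 + (U*(-1))*U = -5 + (-U)*U = -5 - U**2)
p(18)*V((3 - 5)*5) + (46 - 1*203) = (-5 - 1*18**2)*(-1/10 - (3 - 5)*5/15) + (46 - 1*203) = (-5 - 1*324)*(-1/10 - (-2)*5/15) + (46 - 203) = (-5 - 324)*(-1/10 - 1/15*(-10)) - 157 = -329*(-1/10 + 2/3) - 157 = -329*17/30 - 157 = -5593/30 - 157 = -10303/30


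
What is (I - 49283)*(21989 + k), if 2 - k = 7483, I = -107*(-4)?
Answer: -708788340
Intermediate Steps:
I = 428
k = -7481 (k = 2 - 1*7483 = 2 - 7483 = -7481)
(I - 49283)*(21989 + k) = (428 - 49283)*(21989 - 7481) = -48855*14508 = -708788340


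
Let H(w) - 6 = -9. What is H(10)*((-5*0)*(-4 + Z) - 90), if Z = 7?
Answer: 270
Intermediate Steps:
H(w) = -3 (H(w) = 6 - 9 = -3)
H(10)*((-5*0)*(-4 + Z) - 90) = -3*((-5*0)*(-4 + 7) - 90) = -3*(0*3 - 90) = -3*(0 - 90) = -3*(-90) = 270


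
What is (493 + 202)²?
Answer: 483025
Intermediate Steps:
(493 + 202)² = 695² = 483025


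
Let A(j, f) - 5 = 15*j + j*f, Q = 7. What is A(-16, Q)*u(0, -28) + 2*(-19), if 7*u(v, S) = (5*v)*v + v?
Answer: -38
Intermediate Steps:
A(j, f) = 5 + 15*j + f*j (A(j, f) = 5 + (15*j + j*f) = 5 + (15*j + f*j) = 5 + 15*j + f*j)
u(v, S) = v/7 + 5*v**2/7 (u(v, S) = ((5*v)*v + v)/7 = (5*v**2 + v)/7 = (v + 5*v**2)/7 = v/7 + 5*v**2/7)
A(-16, Q)*u(0, -28) + 2*(-19) = (5 + 15*(-16) + 7*(-16))*((1/7)*0*(1 + 5*0)) + 2*(-19) = (5 - 240 - 112)*((1/7)*0*(1 + 0)) - 38 = -347*0/7 - 38 = -347*0 - 38 = 0 - 38 = -38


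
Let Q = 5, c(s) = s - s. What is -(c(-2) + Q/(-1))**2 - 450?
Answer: -475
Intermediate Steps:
c(s) = 0
-(c(-2) + Q/(-1))**2 - 450 = -(0 + 5/(-1))**2 - 450 = -(0 + 5*(-1))**2 - 450 = -(0 - 5)**2 - 450 = -1*(-5)**2 - 450 = -1*25 - 450 = -25 - 450 = -475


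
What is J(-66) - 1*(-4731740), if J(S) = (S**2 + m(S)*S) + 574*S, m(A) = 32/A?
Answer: 4698244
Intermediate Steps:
J(S) = 32 + S**2 + 574*S (J(S) = (S**2 + (32/S)*S) + 574*S = (S**2 + 32) + 574*S = (32 + S**2) + 574*S = 32 + S**2 + 574*S)
J(-66) - 1*(-4731740) = (32 - 66*(574 - 66)) - 1*(-4731740) = (32 - 66*508) + 4731740 = (32 - 33528) + 4731740 = -33496 + 4731740 = 4698244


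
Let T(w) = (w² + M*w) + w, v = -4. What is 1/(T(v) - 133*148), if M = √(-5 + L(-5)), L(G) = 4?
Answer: -2459/48373450 + I/96746900 ≈ -5.0834e-5 + 1.0336e-8*I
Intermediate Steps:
M = I (M = √(-5 + 4) = √(-1) = I ≈ 1.0*I)
T(w) = w + w² + I*w (T(w) = (w² + I*w) + w = w + w² + I*w)
1/(T(v) - 133*148) = 1/(-4*(1 + I - 4) - 133*148) = 1/(-4*(-3 + I) - 19684) = 1/((12 - 4*I) - 19684) = 1/(-19672 - 4*I) = (-19672 + 4*I)/386987600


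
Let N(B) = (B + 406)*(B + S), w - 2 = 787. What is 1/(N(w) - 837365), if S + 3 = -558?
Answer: -1/564905 ≈ -1.7702e-6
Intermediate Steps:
S = -561 (S = -3 - 558 = -561)
w = 789 (w = 2 + 787 = 789)
N(B) = (-561 + B)*(406 + B) (N(B) = (B + 406)*(B - 561) = (406 + B)*(-561 + B) = (-561 + B)*(406 + B))
1/(N(w) - 837365) = 1/((-227766 + 789² - 155*789) - 837365) = 1/((-227766 + 622521 - 122295) - 837365) = 1/(272460 - 837365) = 1/(-564905) = -1/564905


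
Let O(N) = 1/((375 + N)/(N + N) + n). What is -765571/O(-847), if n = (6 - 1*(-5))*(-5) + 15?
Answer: 25756870724/847 ≈ 3.0410e+7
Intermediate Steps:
n = -40 (n = (6 + 5)*(-5) + 15 = 11*(-5) + 15 = -55 + 15 = -40)
O(N) = 1/(-40 + (375 + N)/(2*N)) (O(N) = 1/((375 + N)/(N + N) - 40) = 1/((375 + N)/((2*N)) - 40) = 1/((375 + N)*(1/(2*N)) - 40) = 1/((375 + N)/(2*N) - 40) = 1/(-40 + (375 + N)/(2*N)))
-765571/O(-847) = -765571/(2*(-847)/(375 - 79*(-847))) = -765571/(2*(-847)/(375 + 66913)) = -765571/(2*(-847)/67288) = -765571/(2*(-847)*(1/67288)) = -765571/(-847/33644) = -765571*(-33644/847) = 25756870724/847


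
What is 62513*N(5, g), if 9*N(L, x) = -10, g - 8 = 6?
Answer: -625130/9 ≈ -69459.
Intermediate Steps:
g = 14 (g = 8 + 6 = 14)
N(L, x) = -10/9 (N(L, x) = (⅑)*(-10) = -10/9)
62513*N(5, g) = 62513*(-10/9) = -625130/9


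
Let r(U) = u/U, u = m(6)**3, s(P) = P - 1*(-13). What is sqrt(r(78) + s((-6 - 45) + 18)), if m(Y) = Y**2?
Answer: 2*sqrt(24427)/13 ≈ 24.045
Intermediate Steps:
s(P) = 13 + P (s(P) = P + 13 = 13 + P)
u = 46656 (u = (6**2)**3 = 36**3 = 46656)
r(U) = 46656/U
sqrt(r(78) + s((-6 - 45) + 18)) = sqrt(46656/78 + (13 + ((-6 - 45) + 18))) = sqrt(46656*(1/78) + (13 + (-51 + 18))) = sqrt(7776/13 + (13 - 33)) = sqrt(7776/13 - 20) = sqrt(7516/13) = 2*sqrt(24427)/13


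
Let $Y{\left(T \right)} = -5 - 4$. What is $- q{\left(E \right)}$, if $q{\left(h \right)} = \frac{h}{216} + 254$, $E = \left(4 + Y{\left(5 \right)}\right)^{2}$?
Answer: $- \frac{54889}{216} \approx -254.12$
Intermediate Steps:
$Y{\left(T \right)} = -9$
$E = 25$ ($E = \left(4 - 9\right)^{2} = \left(-5\right)^{2} = 25$)
$q{\left(h \right)} = 254 + \frac{h}{216}$ ($q{\left(h \right)} = h \frac{1}{216} + 254 = \frac{h}{216} + 254 = 254 + \frac{h}{216}$)
$- q{\left(E \right)} = - (254 + \frac{1}{216} \cdot 25) = - (254 + \frac{25}{216}) = \left(-1\right) \frac{54889}{216} = - \frac{54889}{216}$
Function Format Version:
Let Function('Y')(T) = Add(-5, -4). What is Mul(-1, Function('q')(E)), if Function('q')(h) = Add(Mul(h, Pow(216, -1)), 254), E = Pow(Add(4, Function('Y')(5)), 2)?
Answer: Rational(-54889, 216) ≈ -254.12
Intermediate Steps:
Function('Y')(T) = -9
E = 25 (E = Pow(Add(4, -9), 2) = Pow(-5, 2) = 25)
Function('q')(h) = Add(254, Mul(Rational(1, 216), h)) (Function('q')(h) = Add(Mul(h, Rational(1, 216)), 254) = Add(Mul(Rational(1, 216), h), 254) = Add(254, Mul(Rational(1, 216), h)))
Mul(-1, Function('q')(E)) = Mul(-1, Add(254, Mul(Rational(1, 216), 25))) = Mul(-1, Add(254, Rational(25, 216))) = Mul(-1, Rational(54889, 216)) = Rational(-54889, 216)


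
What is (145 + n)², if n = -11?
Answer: 17956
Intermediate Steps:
(145 + n)² = (145 - 11)² = 134² = 17956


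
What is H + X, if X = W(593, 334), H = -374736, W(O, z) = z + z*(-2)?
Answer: -375070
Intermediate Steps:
W(O, z) = -z (W(O, z) = z - 2*z = -z)
X = -334 (X = -1*334 = -334)
H + X = -374736 - 334 = -375070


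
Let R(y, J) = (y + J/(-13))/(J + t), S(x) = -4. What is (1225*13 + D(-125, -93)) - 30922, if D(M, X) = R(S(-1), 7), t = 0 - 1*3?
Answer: -779903/52 ≈ -14998.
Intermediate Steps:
t = -3 (t = 0 - 3 = -3)
R(y, J) = (y - J/13)/(-3 + J) (R(y, J) = (y + J/(-13))/(J - 3) = (y + J*(-1/13))/(-3 + J) = (y - J/13)/(-3 + J))
D(M, X) = -59/52 (D(M, X) = (-4 - 1/13*7)/(-3 + 7) = (-4 - 7/13)/4 = (¼)*(-59/13) = -59/52)
(1225*13 + D(-125, -93)) - 30922 = (1225*13 - 59/52) - 30922 = (15925 - 59/52) - 30922 = 828041/52 - 30922 = -779903/52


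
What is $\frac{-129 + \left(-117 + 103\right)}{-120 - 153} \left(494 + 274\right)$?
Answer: $\frac{2816}{7} \approx 402.29$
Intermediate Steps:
$\frac{-129 + \left(-117 + 103\right)}{-120 - 153} \left(494 + 274\right) = \frac{-129 - 14}{-273} \cdot 768 = \left(-143\right) \left(- \frac{1}{273}\right) 768 = \frac{11}{21} \cdot 768 = \frac{2816}{7}$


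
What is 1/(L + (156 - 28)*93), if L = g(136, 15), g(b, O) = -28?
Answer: 1/11876 ≈ 8.4203e-5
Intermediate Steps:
L = -28
1/(L + (156 - 28)*93) = 1/(-28 + (156 - 28)*93) = 1/(-28 + 128*93) = 1/(-28 + 11904) = 1/11876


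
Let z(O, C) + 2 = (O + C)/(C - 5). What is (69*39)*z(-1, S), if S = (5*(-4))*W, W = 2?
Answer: -14651/5 ≈ -2930.2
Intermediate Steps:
S = -40 (S = (5*(-4))*2 = -20*2 = -40)
z(O, C) = -2 + (C + O)/(-5 + C) (z(O, C) = -2 + (O + C)/(C - 5) = -2 + (C + O)/(-5 + C))
(69*39)*z(-1, S) = (69*39)*((10 - 1 - 1*(-40))/(-5 - 40)) = 2691*((10 - 1 + 40)/(-45)) = 2691*(-1/45*49) = 2691*(-49/45) = -14651/5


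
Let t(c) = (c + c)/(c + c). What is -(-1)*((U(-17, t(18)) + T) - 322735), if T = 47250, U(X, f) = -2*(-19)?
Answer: -275447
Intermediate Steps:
t(c) = 1 (t(c) = (2*c)/((2*c)) = (2*c)*(1/(2*c)) = 1)
U(X, f) = 38
-(-1)*((U(-17, t(18)) + T) - 322735) = -(-1)*((38 + 47250) - 322735) = -(-1)*(47288 - 322735) = -(-1)*(-275447) = -1*275447 = -275447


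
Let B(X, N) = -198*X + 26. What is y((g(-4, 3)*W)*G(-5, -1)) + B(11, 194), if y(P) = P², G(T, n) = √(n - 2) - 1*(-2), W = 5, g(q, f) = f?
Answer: -1927 + 900*I*√3 ≈ -1927.0 + 1558.8*I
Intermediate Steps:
B(X, N) = 26 - 198*X
G(T, n) = 2 + √(-2 + n) (G(T, n) = √(-2 + n) + 2 = 2 + √(-2 + n))
y((g(-4, 3)*W)*G(-5, -1)) + B(11, 194) = ((3*5)*(2 + √(-2 - 1)))² + (26 - 198*11) = (15*(2 + √(-3)))² + (26 - 2178) = (15*(2 + I*√3))² - 2152 = (30 + 15*I*√3)² - 2152 = -2152 + (30 + 15*I*√3)²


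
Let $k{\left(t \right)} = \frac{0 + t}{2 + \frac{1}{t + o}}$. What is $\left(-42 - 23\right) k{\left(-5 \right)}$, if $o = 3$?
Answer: $\frac{650}{3} \approx 216.67$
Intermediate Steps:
$k{\left(t \right)} = \frac{t}{2 + \frac{1}{3 + t}}$ ($k{\left(t \right)} = \frac{0 + t}{2 + \frac{1}{t + 3}} = \frac{t}{2 + \frac{1}{3 + t}}$)
$\left(-42 - 23\right) k{\left(-5 \right)} = \left(-42 - 23\right) \left(- \frac{5 \left(3 - 5\right)}{7 + 2 \left(-5\right)}\right) = - 65 \left(\left(-5\right) \frac{1}{7 - 10} \left(-2\right)\right) = - 65 \left(\left(-5\right) \frac{1}{-3} \left(-2\right)\right) = - 65 \left(\left(-5\right) \left(- \frac{1}{3}\right) \left(-2\right)\right) = \left(-65\right) \left(- \frac{10}{3}\right) = \frac{650}{3}$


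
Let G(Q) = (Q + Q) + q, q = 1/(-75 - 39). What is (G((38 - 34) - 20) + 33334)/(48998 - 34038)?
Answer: 3796427/1705440 ≈ 2.2261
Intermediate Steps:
q = -1/114 (q = 1/(-114) = -1/114 ≈ -0.0087719)
G(Q) = -1/114 + 2*Q (G(Q) = (Q + Q) - 1/114 = 2*Q - 1/114 = -1/114 + 2*Q)
(G((38 - 34) - 20) + 33334)/(48998 - 34038) = ((-1/114 + 2*((38 - 34) - 20)) + 33334)/(48998 - 34038) = ((-1/114 + 2*(4 - 20)) + 33334)/14960 = ((-1/114 + 2*(-16)) + 33334)*(1/14960) = ((-1/114 - 32) + 33334)*(1/14960) = (-3649/114 + 33334)*(1/14960) = (3796427/114)*(1/14960) = 3796427/1705440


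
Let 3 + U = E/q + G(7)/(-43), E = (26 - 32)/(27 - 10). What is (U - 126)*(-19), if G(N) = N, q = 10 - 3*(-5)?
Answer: 44853452/18275 ≈ 2454.4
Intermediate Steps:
E = -6/17 ≈ -0.35294
q = 25 (q = 10 - 1*(-15) = 10 + 15 = 25)
U = -58058/18275 (U = -3 + (-6/17/25 + 7/(-43)) = -3 + (-6/17*1/25 + 7*(-1/43)) = -3 + (-6/425 - 7/43) = -3 - 3233/18275 = -58058/18275 ≈ -3.1769)
(U - 126)*(-19) = (-58058/18275 - 126)*(-19) = -2360708/18275*(-19) = 44853452/18275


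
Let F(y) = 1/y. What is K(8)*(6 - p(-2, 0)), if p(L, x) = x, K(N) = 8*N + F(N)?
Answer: 1539/4 ≈ 384.75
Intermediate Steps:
K(N) = 1/N + 8*N (K(N) = 8*N + 1/N = 1/N + 8*N)
K(8)*(6 - p(-2, 0)) = (1/8 + 8*8)*(6 - 1*0) = (⅛ + 64)*(6 + 0) = (513/8)*6 = 1539/4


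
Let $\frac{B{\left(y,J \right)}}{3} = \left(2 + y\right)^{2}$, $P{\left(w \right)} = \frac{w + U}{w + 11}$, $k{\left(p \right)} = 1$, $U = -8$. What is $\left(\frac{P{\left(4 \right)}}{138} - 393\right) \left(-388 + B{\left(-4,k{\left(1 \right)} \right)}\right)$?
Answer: $\frac{152940632}{1035} \approx 1.4777 \cdot 10^{5}$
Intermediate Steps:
$P{\left(w \right)} = \frac{-8 + w}{11 + w}$ ($P{\left(w \right)} = \frac{w - 8}{w + 11} = \frac{-8 + w}{11 + w}$)
$B{\left(y,J \right)} = 3 \left(2 + y\right)^{2}$
$\left(\frac{P{\left(4 \right)}}{138} - 393\right) \left(-388 + B{\left(-4,k{\left(1 \right)} \right)}\right) = \left(\frac{\frac{1}{11 + 4} \left(-8 + 4\right)}{138} - 393\right) \left(-388 + 3 \left(2 - 4\right)^{2}\right) = \left(\frac{1}{15} \left(-4\right) \frac{1}{138} - 393\right) \left(-388 + 3 \left(-2\right)^{2}\right) = \left(\frac{1}{15} \left(-4\right) \frac{1}{138} - 393\right) \left(-388 + 3 \cdot 4\right) = \left(\left(- \frac{4}{15}\right) \frac{1}{138} - 393\right) \left(-388 + 12\right) = \left(- \frac{2}{1035} - 393\right) \left(-376\right) = \left(- \frac{406757}{1035}\right) \left(-376\right) = \frac{152940632}{1035}$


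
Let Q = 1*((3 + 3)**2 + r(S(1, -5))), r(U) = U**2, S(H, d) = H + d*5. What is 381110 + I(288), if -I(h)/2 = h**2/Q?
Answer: 6474262/17 ≈ 3.8084e+5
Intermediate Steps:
S(H, d) = H + 5*d
Q = 612 (Q = 1*((3 + 3)**2 + (1 + 5*(-5))**2) = 1*(6**2 + (1 - 25)**2) = 1*(36 + (-24)**2) = 1*(36 + 576) = 1*612 = 612)
I(h) = -h**2/306 (I(h) = -2*h**2/612 = -h**2/306)
381110 + I(288) = 381110 - 1/306*288**2 = 381110 - 1/306*82944 = 381110 - 4608/17 = 6474262/17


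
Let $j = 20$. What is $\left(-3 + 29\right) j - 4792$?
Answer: $-4272$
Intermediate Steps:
$\left(-3 + 29\right) j - 4792 = \left(-3 + 29\right) 20 - 4792 = 26 \cdot 20 - 4792 = 520 - 4792 = -4272$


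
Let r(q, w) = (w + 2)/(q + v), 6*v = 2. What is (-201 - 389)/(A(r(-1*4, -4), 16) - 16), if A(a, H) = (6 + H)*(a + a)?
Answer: -295/4 ≈ -73.750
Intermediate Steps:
v = 1/3 (v = (1/6)*2 = 1/3 ≈ 0.33333)
r(q, w) = (2 + w)/(1/3 + q) (r(q, w) = (w + 2)/(q + 1/3) = (2 + w)/(1/3 + q))
A(a, H) = 2*a*(6 + H) (A(a, H) = (6 + H)*(2*a) = 2*a*(6 + H))
(-201 - 389)/(A(r(-1*4, -4), 16) - 16) = (-201 - 389)/(2*(3*(2 - 4)/(1 + 3*(-1*4)))*(6 + 16) - 16) = -590/(2*(3*(-2)/(1 + 3*(-4)))*22 - 16) = -590/(2*(3*(-2)/(1 - 12))*22 - 16) = -590/(2*(3*(-2)/(-11))*22 - 16) = -590/(2*(3*(-1/11)*(-2))*22 - 16) = -590/(2*(6/11)*22 - 16) = -590/(24 - 16) = -590/8 = -590*1/8 = -295/4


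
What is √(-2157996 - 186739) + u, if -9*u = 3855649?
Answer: -3855649/9 + I*√2344735 ≈ -4.2841e+5 + 1531.3*I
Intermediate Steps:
u = -3855649/9 (u = -⅑*3855649 = -3855649/9 ≈ -4.2841e+5)
√(-2157996 - 186739) + u = √(-2157996 - 186739) - 3855649/9 = √(-2344735) - 3855649/9 = I*√2344735 - 3855649/9 = -3855649/9 + I*√2344735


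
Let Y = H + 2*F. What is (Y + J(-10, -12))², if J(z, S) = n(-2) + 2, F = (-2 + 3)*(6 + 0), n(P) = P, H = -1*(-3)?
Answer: 225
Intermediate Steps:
H = 3
F = 6 (F = 1*6 = 6)
J(z, S) = 0 (J(z, S) = -2 + 2 = 0)
Y = 15 (Y = 3 + 2*6 = 3 + 12 = 15)
(Y + J(-10, -12))² = (15 + 0)² = 15² = 225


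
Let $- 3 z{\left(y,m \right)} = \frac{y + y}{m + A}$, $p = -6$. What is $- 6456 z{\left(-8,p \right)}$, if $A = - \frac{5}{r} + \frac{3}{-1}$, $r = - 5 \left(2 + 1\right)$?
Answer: $\frac{51648}{13} \approx 3972.9$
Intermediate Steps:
$r = -15$ ($r = \left(-5\right) 3 = -15$)
$A = - \frac{8}{3}$ ($A = - \frac{5}{-15} + \frac{3}{-1} = \left(-5\right) \left(- \frac{1}{15}\right) + 3 \left(-1\right) = \frac{1}{3} - 3 = - \frac{8}{3} \approx -2.6667$)
$z{\left(y,m \right)} = - \frac{2 y}{3 \left(- \frac{8}{3} + m\right)}$ ($z{\left(y,m \right)} = - \frac{\left(y + y\right) \frac{1}{m - \frac{8}{3}}}{3} = - \frac{2 y \frac{1}{- \frac{8}{3} + m}}{3} = - \frac{2 y}{3 \left(- \frac{8}{3} + m\right)}$)
$- 6456 z{\left(-8,p \right)} = - 6456 \left(\left(-2\right) \left(-8\right) \frac{1}{-8 + 3 \left(-6\right)}\right) = - 6456 \left(\left(-2\right) \left(-8\right) \frac{1}{-8 - 18}\right) = - 6456 \left(\left(-2\right) \left(-8\right) \frac{1}{-26}\right) = - 6456 \left(\left(-2\right) \left(-8\right) \left(- \frac{1}{26}\right)\right) = \left(-6456\right) \left(- \frac{8}{13}\right) = \frac{51648}{13}$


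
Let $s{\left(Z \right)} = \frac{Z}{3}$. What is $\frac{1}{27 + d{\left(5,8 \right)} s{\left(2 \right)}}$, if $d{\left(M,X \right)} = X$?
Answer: $\frac{3}{97} \approx 0.030928$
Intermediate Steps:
$s{\left(Z \right)} = \frac{Z}{3}$ ($s{\left(Z \right)} = Z \frac{1}{3} = \frac{Z}{3}$)
$\frac{1}{27 + d{\left(5,8 \right)} s{\left(2 \right)}} = \frac{1}{27 + 8 \cdot \frac{1}{3} \cdot 2} = \frac{1}{27 + 8 \cdot \frac{2}{3}} = \frac{1}{27 + \frac{16}{3}} = \frac{1}{\frac{97}{3}} = \frac{3}{97}$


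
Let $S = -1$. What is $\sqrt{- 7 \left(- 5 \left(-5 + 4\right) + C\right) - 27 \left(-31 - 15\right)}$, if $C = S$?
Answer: $\sqrt{1214} \approx 34.843$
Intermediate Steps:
$C = -1$
$\sqrt{- 7 \left(- 5 \left(-5 + 4\right) + C\right) - 27 \left(-31 - 15\right)} = \sqrt{- 7 \left(- 5 \left(-5 + 4\right) - 1\right) - 27 \left(-31 - 15\right)} = \sqrt{- 7 \left(\left(-5\right) \left(-1\right) - 1\right) - 27 \left(-31 - 15\right)} = \sqrt{- 7 \left(5 - 1\right) - 27 \left(-31 - 15\right)} = \sqrt{\left(-7\right) 4 - -1242} = \sqrt{-28 + 1242} = \sqrt{1214}$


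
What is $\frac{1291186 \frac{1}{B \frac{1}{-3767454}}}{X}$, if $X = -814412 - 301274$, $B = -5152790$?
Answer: $- \frac{93547766547}{110555685845} \approx -0.84616$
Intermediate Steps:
$X = -1115686$
$\frac{1291186 \frac{1}{B \frac{1}{-3767454}}}{X} = \frac{1291186 \frac{1}{\left(-5152790\right) \frac{1}{-3767454}}}{-1115686} = \frac{1291186}{\left(-5152790\right) \left(- \frac{1}{3767454}\right)} \left(- \frac{1}{1115686}\right) = \frac{1291186}{\frac{2576395}{1883727}} \left(- \frac{1}{1115686}\right) = 1291186 \cdot \frac{1883727}{2576395} \left(- \frac{1}{1115686}\right) = \frac{2432241930222}{2576395} \left(- \frac{1}{1115686}\right) = - \frac{93547766547}{110555685845}$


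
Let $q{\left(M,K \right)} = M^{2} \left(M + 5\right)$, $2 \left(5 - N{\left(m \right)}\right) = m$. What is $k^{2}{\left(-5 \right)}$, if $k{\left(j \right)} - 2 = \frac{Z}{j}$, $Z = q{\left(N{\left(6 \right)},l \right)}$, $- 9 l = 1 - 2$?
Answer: $\frac{324}{25} \approx 12.96$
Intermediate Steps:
$N{\left(m \right)} = 5 - \frac{m}{2}$
$l = \frac{1}{9}$ ($l = - \frac{1 - 2}{9} = \left(- \frac{1}{9}\right) \left(-1\right) = \frac{1}{9} \approx 0.11111$)
$q{\left(M,K \right)} = M^{2} \left(5 + M\right)$
$Z = 28$ ($Z = \left(5 - 3\right)^{2} \left(5 + \left(5 - 3\right)\right) = 2^{2} \left(5 + 2\right) = 4 \cdot 7 = 28$)
$k{\left(j \right)} = 2 + \frac{28}{j}$
$k^{2}{\left(-5 \right)} = \left(2 + \frac{28}{-5}\right)^{2} = \left(2 + 28 \left(- \frac{1}{5}\right)\right)^{2} = \left(2 - \frac{28}{5}\right)^{2} = \left(- \frac{18}{5}\right)^{2} = \frac{324}{25}$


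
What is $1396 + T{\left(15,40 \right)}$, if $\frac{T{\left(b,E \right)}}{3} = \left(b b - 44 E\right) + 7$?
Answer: $-3188$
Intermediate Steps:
$T{\left(b,E \right)} = 21 - 132 E + 3 b^{2}$ ($T{\left(b,E \right)} = 3 \left(\left(b b - 44 E\right) + 7\right) = 3 \left(\left(b^{2} - 44 E\right) + 7\right) = 3 \left(7 + b^{2} - 44 E\right) = 21 - 132 E + 3 b^{2}$)
$1396 + T{\left(15,40 \right)} = 1396 + \left(21 - 5280 + 3 \cdot 15^{2}\right) = 1396 + \left(21 - 5280 + 3 \cdot 225\right) = 1396 + \left(21 - 5280 + 675\right) = 1396 - 4584 = -3188$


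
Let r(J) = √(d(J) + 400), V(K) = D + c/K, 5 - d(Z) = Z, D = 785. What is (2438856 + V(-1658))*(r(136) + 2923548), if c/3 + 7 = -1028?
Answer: 5912770411244442/829 + 4044927883*√269/1658 ≈ 7.1325e+12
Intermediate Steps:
c = -3105 (c = -21 + 3*(-1028) = -21 - 3084 = -3105)
d(Z) = 5 - Z
V(K) = 785 - 3105/K
r(J) = √(405 - J) (r(J) = √((5 - J) + 400) = √(405 - J))
(2438856 + V(-1658))*(r(136) + 2923548) = (2438856 + (785 - 3105/(-1658)))*(√(405 - 1*136) + 2923548) = (2438856 + (785 - 3105*(-1/1658)))*(√(405 - 136) + 2923548) = (2438856 + (785 + 3105/1658))*(√269 + 2923548) = (2438856 + 1304635/1658)*(2923548 + √269) = 4044927883*(2923548 + √269)/1658 = 5912770411244442/829 + 4044927883*√269/1658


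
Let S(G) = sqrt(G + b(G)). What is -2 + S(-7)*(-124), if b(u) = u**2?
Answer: -2 - 124*sqrt(42) ≈ -805.61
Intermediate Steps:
S(G) = sqrt(G + G**2)
-2 + S(-7)*(-124) = -2 + sqrt(-7*(1 - 7))*(-124) = -2 + sqrt(-7*(-6))*(-124) = -2 + sqrt(42)*(-124) = -2 - 124*sqrt(42)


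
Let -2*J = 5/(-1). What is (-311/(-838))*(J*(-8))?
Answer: -3110/419 ≈ -7.4224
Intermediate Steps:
J = 5/2 (J = -5/(2*(-1)) = -5*(-1)/2 = -½*(-5) = 5/2 ≈ 2.5000)
(-311/(-838))*(J*(-8)) = (-311/(-838))*((5/2)*(-8)) = -311*(-1/838)*(-20) = (311/838)*(-20) = -3110/419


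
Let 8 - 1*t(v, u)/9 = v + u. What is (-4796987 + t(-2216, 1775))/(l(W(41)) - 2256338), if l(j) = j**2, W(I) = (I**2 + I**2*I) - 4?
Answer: -2396473/2490910633 ≈ -0.00096209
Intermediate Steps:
W(I) = -4 + I**2 + I**3 (W(I) = (I**2 + I**3) - 4 = -4 + I**2 + I**3)
t(v, u) = 72 - 9*u - 9*v (t(v, u) = 72 - 9*(v + u) = 72 - 9*(u + v) = 72 + (-9*u - 9*v) = 72 - 9*u - 9*v)
(-4796987 + t(-2216, 1775))/(l(W(41)) - 2256338) = (-4796987 + (72 - 9*1775 - 9*(-2216)))/((-4 + 41**2 + 41**3)**2 - 2256338) = (-4796987 + (72 - 15975 + 19944))/((-4 + 1681 + 68921)**2 - 2256338) = (-4796987 + 4041)/(70598**2 - 2256338) = -4792946/(4984077604 - 2256338) = -4792946/4981821266 = -4792946*1/4981821266 = -2396473/2490910633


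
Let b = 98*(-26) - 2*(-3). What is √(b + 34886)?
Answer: 2*√8086 ≈ 179.84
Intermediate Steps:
b = -2542 (b = -2548 + 6 = -2542)
√(b + 34886) = √(-2542 + 34886) = √32344 = 2*√8086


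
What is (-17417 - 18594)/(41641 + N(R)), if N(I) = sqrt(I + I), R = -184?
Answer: -1499534051/1733973249 + 144044*I*sqrt(23)/1733973249 ≈ -0.8648 + 0.0003984*I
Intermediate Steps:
N(I) = sqrt(2)*sqrt(I) (N(I) = sqrt(2*I) = sqrt(2)*sqrt(I))
(-17417 - 18594)/(41641 + N(R)) = (-17417 - 18594)/(41641 + sqrt(2)*sqrt(-184)) = -36011/(41641 + sqrt(2)*(2*I*sqrt(46))) = -36011/(41641 + 4*I*sqrt(23))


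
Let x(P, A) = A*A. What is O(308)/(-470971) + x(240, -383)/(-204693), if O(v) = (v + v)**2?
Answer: -146758252027/96404466903 ≈ -1.5223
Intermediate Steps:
x(P, A) = A**2
O(v) = 4*v**2 (O(v) = (2*v)**2 = 4*v**2)
O(308)/(-470971) + x(240, -383)/(-204693) = (4*308**2)/(-470971) + (-383)**2/(-204693) = (4*94864)*(-1/470971) + 146689*(-1/204693) = 379456*(-1/470971) - 146689/204693 = -379456/470971 - 146689/204693 = -146758252027/96404466903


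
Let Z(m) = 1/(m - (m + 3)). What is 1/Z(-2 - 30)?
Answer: -3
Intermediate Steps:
Z(m) = -⅓ (Z(m) = 1/(m - (3 + m)) = 1/(m + (-3 - m)) = 1/(-3) = -⅓)
1/Z(-2 - 30) = 1/(-⅓) = -3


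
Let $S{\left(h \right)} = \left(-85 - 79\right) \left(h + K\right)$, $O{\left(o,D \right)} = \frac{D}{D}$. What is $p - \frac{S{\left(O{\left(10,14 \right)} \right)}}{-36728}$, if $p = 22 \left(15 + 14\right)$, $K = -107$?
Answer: $\frac{2931231}{4591} \approx 638.47$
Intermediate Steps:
$O{\left(o,D \right)} = 1$
$p = 638$ ($p = 22 \cdot 29 = 638$)
$S{\left(h \right)} = 17548 - 164 h$ ($S{\left(h \right)} = \left(-85 - 79\right) \left(h - 107\right) = - 164 \left(-107 + h\right) = 17548 - 164 h$)
$p - \frac{S{\left(O{\left(10,14 \right)} \right)}}{-36728} = 638 - \frac{17548 - 164}{-36728} = 638 - \left(17548 - 164\right) \left(- \frac{1}{36728}\right) = 638 - 17384 \left(- \frac{1}{36728}\right) = 638 - - \frac{2173}{4591} = 638 + \frac{2173}{4591} = \frac{2931231}{4591}$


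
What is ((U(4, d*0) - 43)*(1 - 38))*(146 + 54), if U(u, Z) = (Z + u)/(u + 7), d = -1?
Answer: 3470600/11 ≈ 3.1551e+5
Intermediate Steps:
U(u, Z) = (Z + u)/(7 + u)
((U(4, d*0) - 43)*(1 - 38))*(146 + 54) = (((-1*0 + 4)/(7 + 4) - 43)*(1 - 38))*(146 + 54) = (((0 + 4)/11 - 43)*(-37))*200 = (((1/11)*4 - 43)*(-37))*200 = ((4/11 - 43)*(-37))*200 = -469/11*(-37)*200 = (17353/11)*200 = 3470600/11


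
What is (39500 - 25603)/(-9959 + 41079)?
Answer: 13897/31120 ≈ 0.44656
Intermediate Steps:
(39500 - 25603)/(-9959 + 41079) = 13897/31120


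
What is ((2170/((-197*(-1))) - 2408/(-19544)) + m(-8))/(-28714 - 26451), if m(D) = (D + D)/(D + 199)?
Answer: -145167943/724417015795 ≈ -0.00020039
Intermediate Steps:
m(D) = 2*D/(199 + D) (m(D) = (2*D)/(199 + D) = 2*D/(199 + D))
((2170/((-197*(-1))) - 2408/(-19544)) + m(-8))/(-28714 - 26451) = ((2170/((-197*(-1))) - 2408/(-19544)) + 2*(-8)/(199 - 8))/(-28714 - 26451) = ((2170/197 - 2408*(-1/19544)) + 2*(-8)/191)/(-55165) = ((2170*(1/197) + 43/349) + 2*(-8)*(1/191))*(-1/55165) = ((2170/197 + 43/349) - 16/191)*(-1/55165) = (765801/68753 - 16/191)*(-1/55165) = (145167943/13131823)*(-1/55165) = -145167943/724417015795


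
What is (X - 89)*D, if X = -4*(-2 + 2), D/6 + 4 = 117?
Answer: -60342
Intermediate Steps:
D = 678 (D = -24 + 6*117 = -24 + 702 = 678)
X = 0 (X = -4*0 = 0)
(X - 89)*D = (0 - 89)*678 = -89*678 = -60342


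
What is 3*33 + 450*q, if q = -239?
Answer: -107451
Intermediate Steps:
3*33 + 450*q = 3*33 + 450*(-239) = 99 - 107550 = -107451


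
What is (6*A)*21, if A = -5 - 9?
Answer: -1764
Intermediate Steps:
A = -14
(6*A)*21 = (6*(-14))*21 = -84*21 = -1764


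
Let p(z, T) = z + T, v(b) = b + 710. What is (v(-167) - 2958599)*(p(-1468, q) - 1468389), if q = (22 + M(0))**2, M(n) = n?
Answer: 4346487618888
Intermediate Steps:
v(b) = 710 + b
q = 484 (q = (22 + 0)**2 = 22**2 = 484)
p(z, T) = T + z
(v(-167) - 2958599)*(p(-1468, q) - 1468389) = ((710 - 167) - 2958599)*((484 - 1468) - 1468389) = (543 - 2958599)*(-984 - 1468389) = -2958056*(-1469373) = 4346487618888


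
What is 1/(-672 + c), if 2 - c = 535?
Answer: -1/1205 ≈ -0.00082988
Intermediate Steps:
c = -533 (c = 2 - 1*535 = 2 - 535 = -533)
1/(-672 + c) = 1/(-672 - 533) = 1/(-1205) = -1/1205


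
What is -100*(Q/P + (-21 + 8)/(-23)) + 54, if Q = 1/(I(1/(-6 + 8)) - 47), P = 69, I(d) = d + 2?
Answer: -15286/6141 ≈ -2.4892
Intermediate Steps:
I(d) = 2 + d
Q = -2/89 (Q = 1/((2 + 1/(-6 + 8)) - 47) = 1/((2 + 1/2) - 47) = 1/((2 + ½) - 47) = 1/(5/2 - 47) = 1/(-89/2) = -2/89 ≈ -0.022472)
-100*(Q/P + (-21 + 8)/(-23)) + 54 = -100*(-2/89/69 + (-21 + 8)/(-23)) + 54 = -100*(-2/89*1/69 - 13*(-1/23)) + 54 = -100*(-2/6141 + 13/23) + 54 = -100*3469/6141 + 54 = -346900/6141 + 54 = -15286/6141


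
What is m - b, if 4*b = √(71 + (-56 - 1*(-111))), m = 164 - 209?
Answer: -45 - 3*√14/4 ≈ -47.806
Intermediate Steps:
m = -45
b = 3*√14/4 (b = √(71 + (-56 - 1*(-111)))/4 = √(71 + (-56 + 111))/4 = √(71 + 55)/4 = √126/4 = (3*√14)/4 = 3*√14/4 ≈ 2.8062)
m - b = -45 - 3*√14/4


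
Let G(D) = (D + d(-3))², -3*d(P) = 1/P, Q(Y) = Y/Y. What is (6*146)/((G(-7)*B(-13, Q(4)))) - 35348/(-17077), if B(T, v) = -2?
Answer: -234990047/32821994 ≈ -7.1595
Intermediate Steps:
Q(Y) = 1
d(P) = -1/(3*P)
G(D) = (⅑ + D)² (G(D) = (D - ⅓/(-3))² = (D - ⅓*(-⅓))² = (D + ⅑)² = (⅑ + D)²)
(6*146)/((G(-7)*B(-13, Q(4)))) - 35348/(-17077) = (6*146)/((((1 + 9*(-7))²/81)*(-2))) - 35348/(-17077) = 876/((((1 - 63)²/81)*(-2))) - 35348*(-1/17077) = 876/((((1/81)*(-62)²)*(-2))) + 35348/17077 = 876/((((1/81)*3844)*(-2))) + 35348/17077 = 876/(((3844/81)*(-2))) + 35348/17077 = 876/(-7688/81) + 35348/17077 = 876*(-81/7688) + 35348/17077 = -17739/1922 + 35348/17077 = -234990047/32821994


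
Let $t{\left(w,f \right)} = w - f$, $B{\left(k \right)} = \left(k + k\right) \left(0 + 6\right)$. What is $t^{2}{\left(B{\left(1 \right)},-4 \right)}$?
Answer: $256$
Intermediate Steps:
$B{\left(k \right)} = 12 k$ ($B{\left(k \right)} = 2 k 6 = 12 k$)
$t^{2}{\left(B{\left(1 \right)},-4 \right)} = \left(12 \cdot 1 - -4\right)^{2} = \left(12 + 4\right)^{2} = 16^{2} = 256$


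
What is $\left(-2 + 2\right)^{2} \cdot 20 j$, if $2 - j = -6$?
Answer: $0$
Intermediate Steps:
$j = 8$ ($j = 2 - -6 = 2 + 6 = 8$)
$\left(-2 + 2\right)^{2} \cdot 20 j = \left(-2 + 2\right)^{2} \cdot 20 \cdot 8 = 0^{2} \cdot 20 \cdot 8 = 0 \cdot 20 \cdot 8 = 0 \cdot 8 = 0$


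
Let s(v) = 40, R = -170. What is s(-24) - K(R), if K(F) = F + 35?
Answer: 175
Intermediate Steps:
K(F) = 35 + F
s(-24) - K(R) = 40 - (35 - 170) = 40 - 1*(-135) = 40 + 135 = 175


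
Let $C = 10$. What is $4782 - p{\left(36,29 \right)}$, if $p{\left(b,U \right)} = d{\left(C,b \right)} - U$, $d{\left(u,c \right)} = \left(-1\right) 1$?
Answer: $4812$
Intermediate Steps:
$d{\left(u,c \right)} = -1$
$p{\left(b,U \right)} = -1 - U$
$4782 - p{\left(36,29 \right)} = 4782 - \left(-1 - 29\right) = 4782 - -30 = 4782 + 30 = 4812$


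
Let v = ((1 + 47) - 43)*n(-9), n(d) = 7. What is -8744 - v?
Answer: -8779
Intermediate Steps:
v = 35 (v = ((1 + 47) - 43)*7 = (48 - 43)*7 = 5*7 = 35)
-8744 - v = -8744 - 1*35 = -8744 - 35 = -8779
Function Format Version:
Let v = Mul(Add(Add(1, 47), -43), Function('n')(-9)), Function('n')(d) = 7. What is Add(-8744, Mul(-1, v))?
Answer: -8779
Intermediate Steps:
v = 35 (v = Mul(Add(Add(1, 47), -43), 7) = Mul(Add(48, -43), 7) = Mul(5, 7) = 35)
Add(-8744, Mul(-1, v)) = Add(-8744, Mul(-1, 35)) = Add(-8744, -35) = -8779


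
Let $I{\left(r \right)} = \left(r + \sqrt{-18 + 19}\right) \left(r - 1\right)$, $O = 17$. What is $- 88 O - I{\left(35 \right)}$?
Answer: $-2720$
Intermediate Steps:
$I{\left(r \right)} = \left(1 + r\right) \left(-1 + r\right)$ ($I{\left(r \right)} = \left(r + \sqrt{1}\right) \left(-1 + r\right) = \left(r + 1\right) \left(-1 + r\right) = \left(1 + r\right) \left(-1 + r\right)$)
$- 88 O - I{\left(35 \right)} = \left(-88\right) 17 - \left(-1 + 35^{2}\right) = -1496 - \left(-1 + 1225\right) = -1496 - 1224 = -2720$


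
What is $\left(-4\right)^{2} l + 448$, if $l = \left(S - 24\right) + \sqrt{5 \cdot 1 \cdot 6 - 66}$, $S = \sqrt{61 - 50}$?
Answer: $64 + 16 \sqrt{11} + 96 i \approx 117.07 + 96.0 i$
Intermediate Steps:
$S = \sqrt{11} \approx 3.3166$
$l = -24 + \sqrt{11} + 6 i$ ($l = \left(\sqrt{11} - 24\right) + \sqrt{5 \cdot 1 \cdot 6 - 66} = \left(-24 + \sqrt{11}\right) + \sqrt{5 \cdot 6 - 66} = \left(-24 + \sqrt{11}\right) + \sqrt{30 - 66} = \left(-24 + \sqrt{11}\right) + \sqrt{-36} = \left(-24 + \sqrt{11}\right) + 6 i = -24 + \sqrt{11} + 6 i \approx -20.683 + 6.0 i$)
$\left(-4\right)^{2} l + 448 = \left(-4\right)^{2} \left(-24 + \sqrt{11} + 6 i\right) + 448 = 16 \left(-24 + \sqrt{11} + 6 i\right) + 448 = \left(-384 + 16 \sqrt{11} + 96 i\right) + 448 = 64 + 16 \sqrt{11} + 96 i$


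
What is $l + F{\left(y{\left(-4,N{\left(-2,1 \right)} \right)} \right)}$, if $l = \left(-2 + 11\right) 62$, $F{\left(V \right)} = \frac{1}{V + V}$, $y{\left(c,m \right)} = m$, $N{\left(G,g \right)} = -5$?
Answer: $\frac{5579}{10} \approx 557.9$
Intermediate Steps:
$F{\left(V \right)} = \frac{1}{2 V}$
$l = 558$ ($l = 9 \cdot 62 = 558$)
$l + F{\left(y{\left(-4,N{\left(-2,1 \right)} \right)} \right)} = 558 + \frac{1}{2 \left(-5\right)} = 558 + \frac{1}{2} \left(- \frac{1}{5}\right) = 558 - \frac{1}{10} = \frac{5579}{10}$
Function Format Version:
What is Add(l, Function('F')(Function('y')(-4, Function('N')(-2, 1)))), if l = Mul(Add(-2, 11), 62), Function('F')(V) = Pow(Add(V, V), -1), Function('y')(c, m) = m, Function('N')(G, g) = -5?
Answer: Rational(5579, 10) ≈ 557.90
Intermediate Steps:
Function('F')(V) = Mul(Rational(1, 2), Pow(V, -1)) (Function('F')(V) = Pow(Mul(2, V), -1) = Mul(Rational(1, 2), Pow(V, -1)))
l = 558 (l = Mul(9, 62) = 558)
Add(l, Function('F')(Function('y')(-4, Function('N')(-2, 1)))) = Add(558, Mul(Rational(1, 2), Pow(-5, -1))) = Add(558, Mul(Rational(1, 2), Rational(-1, 5))) = Add(558, Rational(-1, 10)) = Rational(5579, 10)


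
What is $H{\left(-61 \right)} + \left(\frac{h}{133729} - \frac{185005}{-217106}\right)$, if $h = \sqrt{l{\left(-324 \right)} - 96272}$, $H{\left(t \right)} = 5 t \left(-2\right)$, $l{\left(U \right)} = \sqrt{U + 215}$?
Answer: $\frac{132619665}{217106} + \frac{\sqrt{-96272 + i \sqrt{109}}}{133729} \approx 610.85 + 0.0023202 i$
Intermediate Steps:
$l{\left(U \right)} = \sqrt{215 + U}$
$H{\left(t \right)} = - 10 t$
$h = \sqrt{-96272 + i \sqrt{109}}$ ($h = \sqrt{\sqrt{215 - 324} - 96272} = \sqrt{\sqrt{-109} - 96272} = \sqrt{i \sqrt{109} - 96272} = \sqrt{-96272 + i \sqrt{109}} \approx 0.017 + 310.28 i$)
$H{\left(-61 \right)} + \left(\frac{h}{133729} - \frac{185005}{-217106}\right) = \left(-10\right) \left(-61\right) + \left(\frac{\sqrt{-96272 + i \sqrt{109}}}{133729} - \frac{185005}{-217106}\right) = 610 + \left(\sqrt{-96272 + i \sqrt{109}} \cdot \frac{1}{133729} - - \frac{185005}{217106}\right) = 610 + \left(\frac{\sqrt{-96272 + i \sqrt{109}}}{133729} + \frac{185005}{217106}\right) = 610 + \left(\frac{185005}{217106} + \frac{\sqrt{-96272 + i \sqrt{109}}}{133729}\right) = \frac{132619665}{217106} + \frac{\sqrt{-96272 + i \sqrt{109}}}{133729}$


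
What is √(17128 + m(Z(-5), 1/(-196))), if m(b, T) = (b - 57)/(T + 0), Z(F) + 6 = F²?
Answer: 64*√6 ≈ 156.77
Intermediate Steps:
Z(F) = -6 + F²
m(b, T) = (-57 + b)/T
√(17128 + m(Z(-5), 1/(-196))) = √(17128 + (-57 + (-6 + (-5)²))/(1/(-196))) = √(17128 + (-57 + (-6 + 25))/(-1/196)) = √(17128 - 196*(-57 + 19)) = √(17128 - 196*(-38)) = √(17128 + 7448) = √24576 = 64*√6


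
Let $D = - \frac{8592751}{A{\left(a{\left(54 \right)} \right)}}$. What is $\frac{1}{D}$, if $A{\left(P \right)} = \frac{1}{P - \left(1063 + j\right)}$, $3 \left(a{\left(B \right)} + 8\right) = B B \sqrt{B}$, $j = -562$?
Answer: $- \frac{509}{436161639160505} - \frac{2916 \sqrt{6}}{436161639160505} \approx -1.7543 \cdot 10^{-11}$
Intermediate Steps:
$a{\left(B \right)} = -8 + \frac{B^{\frac{5}{2}}}{3}$ ($a{\left(B \right)} = -8 + \frac{B B \sqrt{B}}{3} = -8 + \frac{B^{2} \sqrt{B}}{3} = -8 + \frac{B^{\frac{5}{2}}}{3}$)
$A{\left(P \right)} = \frac{1}{-501 + P}$ ($A{\left(P \right)} = \frac{1}{P - 501} = \frac{1}{-501 + P}$)
$D = 4373710259 - 25056461916 \sqrt{6}$ ($D = - \frac{8592751}{\frac{1}{-501 - \left(8 - \frac{54^{\frac{5}{2}}}{3}\right)}} = - \frac{8592751}{\frac{1}{-501 - \left(8 - \frac{8748 \sqrt{6}}{3}\right)}} = - \frac{8592751}{\frac{1}{-501 - \left(8 - 2916 \sqrt{6}\right)}} = - \frac{8592751}{\frac{1}{-509 + 2916 \sqrt{6}}} = - 8592751 \left(-509 + 2916 \sqrt{6}\right) = 4373710259 - 25056461916 \sqrt{6} \approx -5.7002 \cdot 10^{10}$)
$\frac{1}{D} = \frac{1}{4373710259 - 25056461916 \sqrt{6}}$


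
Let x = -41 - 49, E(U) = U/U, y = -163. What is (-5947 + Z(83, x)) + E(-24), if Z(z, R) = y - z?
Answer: -6192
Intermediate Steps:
E(U) = 1
x = -90
Z(z, R) = -163 - z
(-5947 + Z(83, x)) + E(-24) = (-5947 + (-163 - 1*83)) + 1 = (-5947 + (-163 - 83)) + 1 = (-5947 - 246) + 1 = -6193 + 1 = -6192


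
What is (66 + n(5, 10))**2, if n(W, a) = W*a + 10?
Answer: 15876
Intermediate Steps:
n(W, a) = 10 + W*a
(66 + n(5, 10))**2 = (66 + (10 + 5*10))**2 = (66 + (10 + 50))**2 = (66 + 60)**2 = 126**2 = 15876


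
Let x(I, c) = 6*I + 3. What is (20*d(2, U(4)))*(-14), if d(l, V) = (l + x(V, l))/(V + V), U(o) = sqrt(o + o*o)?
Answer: -840 - 70*sqrt(5) ≈ -996.52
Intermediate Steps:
x(I, c) = 3 + 6*I
U(o) = sqrt(o + o**2)
d(l, V) = (3 + l + 6*V)/(2*V) (d(l, V) = (l + (3 + 6*V))/(V + V) = (3 + l + 6*V)/((2*V)) = (3 + l + 6*V)*(1/(2*V)) = (3 + l + 6*V)/(2*V))
(20*d(2, U(4)))*(-14) = (20*((3 + 2 + 6*sqrt(4*(1 + 4)))/(2*(sqrt(4*(1 + 4))))))*(-14) = (20*((3 + 2 + 6*sqrt(4*5))/(2*(sqrt(4*5)))))*(-14) = (20*((3 + 2 + 6*sqrt(20))/(2*(sqrt(20)))))*(-14) = (20*((3 + 2 + 6*(2*sqrt(5)))/(2*((2*sqrt(5))))))*(-14) = (20*((sqrt(5)/10)*(3 + 2 + 12*sqrt(5))/2))*(-14) = (20*((sqrt(5)/10)*(5 + 12*sqrt(5))/2))*(-14) = (20*(sqrt(5)*(5 + 12*sqrt(5))/20))*(-14) = (sqrt(5)*(5 + 12*sqrt(5)))*(-14) = -14*sqrt(5)*(5 + 12*sqrt(5))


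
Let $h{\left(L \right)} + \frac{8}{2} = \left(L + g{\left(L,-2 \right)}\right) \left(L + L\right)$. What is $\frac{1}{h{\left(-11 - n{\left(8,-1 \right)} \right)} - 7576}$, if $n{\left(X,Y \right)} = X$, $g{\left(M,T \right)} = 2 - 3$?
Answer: $- \frac{1}{6820} \approx -0.00014663$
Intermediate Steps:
$g{\left(M,T \right)} = -1$
$h{\left(L \right)} = -4 + 2 L \left(-1 + L\right)$ ($h{\left(L \right)} = -4 + \left(L - 1\right) \left(L + L\right) = -4 + \left(-1 + L\right) 2 L = -4 + 2 L \left(-1 + L\right)$)
$\frac{1}{h{\left(-11 - n{\left(8,-1 \right)} \right)} - 7576} = \frac{1}{\left(-4 - 2 \left(-11 - 8\right) + 2 \left(-11 - 8\right)^{2}\right) - 7576} = \frac{1}{\left(-4 - -38 + 2 \left(-19\right)^{2}\right) - 7576} = \frac{1}{\left(-4 + 38 + 2 \cdot 361\right) - 7576} = \frac{1}{\left(-4 + 38 + 722\right) - 7576} = \frac{1}{756 - 7576} = \frac{1}{-6820} = - \frac{1}{6820}$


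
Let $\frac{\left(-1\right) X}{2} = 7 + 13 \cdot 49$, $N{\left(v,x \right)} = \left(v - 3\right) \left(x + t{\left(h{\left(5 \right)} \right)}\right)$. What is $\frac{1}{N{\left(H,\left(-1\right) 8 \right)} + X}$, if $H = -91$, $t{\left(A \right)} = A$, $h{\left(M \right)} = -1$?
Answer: $- \frac{1}{442} \approx -0.0022624$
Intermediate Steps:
$N{\left(v,x \right)} = \left(-1 + x\right) \left(-3 + v\right)$ ($N{\left(v,x \right)} = \left(v - 3\right) \left(x - 1\right) = \left(-3 + v\right) \left(-1 + x\right) = \left(-1 + x\right) \left(-3 + v\right)$)
$X = -1288$ ($X = - 2 \left(7 + 13 \cdot 49\right) = - 2 \left(7 + 637\right) = \left(-2\right) 644 = -1288$)
$\frac{1}{N{\left(H,\left(-1\right) 8 \right)} + X} = \frac{1}{\left(3 - -91 - 3 \left(\left(-1\right) 8\right) - 91 \left(\left(-1\right) 8\right)\right) - 1288} = \frac{1}{\left(3 + 91 - -24 - -728\right) - 1288} = \frac{1}{\left(3 + 91 + 24 + 728\right) - 1288} = \frac{1}{846 - 1288} = \frac{1}{-442} = - \frac{1}{442}$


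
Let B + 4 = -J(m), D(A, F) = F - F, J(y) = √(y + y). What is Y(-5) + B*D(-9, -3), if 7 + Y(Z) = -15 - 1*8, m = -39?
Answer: -30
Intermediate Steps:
J(y) = √2*√y (J(y) = √(2*y) = √2*√y)
D(A, F) = 0
B = -4 - I*√78 (B = -4 - √2*√(-39) = -4 - √2*I*√39 = -4 - I*√78 ≈ -4.0 - 8.8318*I)
Y(Z) = -30 (Y(Z) = -7 + (-15 - 1*8) = -7 + (-15 - 8) = -7 - 23 = -30)
Y(-5) + B*D(-9, -3) = -30 + (-4 - I*√78)*0 = -30 + 0 = -30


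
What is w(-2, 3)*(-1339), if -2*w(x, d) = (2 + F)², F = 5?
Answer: 65611/2 ≈ 32806.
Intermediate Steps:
w(x, d) = -49/2 (w(x, d) = -(2 + 5)²/2 = -½*7² = -½*49 = -49/2)
w(-2, 3)*(-1339) = -49/2*(-1339) = 65611/2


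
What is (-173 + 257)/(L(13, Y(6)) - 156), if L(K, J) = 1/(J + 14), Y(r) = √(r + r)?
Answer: -2409960/4473457 + 168*√3/4473457 ≈ -0.53866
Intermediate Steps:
Y(r) = √2*√r (Y(r) = √(2*r) = √2*√r)
L(K, J) = 1/(14 + J)
(-173 + 257)/(L(13, Y(6)) - 156) = (-173 + 257)/(1/(14 + √2*√6) - 156) = 84/(1/(14 + 2*√3) - 156) = 84/(-156 + 1/(14 + 2*√3))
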